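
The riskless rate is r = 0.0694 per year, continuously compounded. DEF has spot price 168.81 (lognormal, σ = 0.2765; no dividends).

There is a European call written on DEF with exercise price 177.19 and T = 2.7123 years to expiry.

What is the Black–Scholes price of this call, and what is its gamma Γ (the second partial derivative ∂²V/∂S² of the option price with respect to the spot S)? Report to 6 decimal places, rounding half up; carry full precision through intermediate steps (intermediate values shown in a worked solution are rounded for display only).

σ√T = 0.2765·√2.7123 = 0.455370
d₁ = (ln(S/K) + (r+σ²/2)T) / (σ√T) = (ln(168.81/177.19) + (0.0694+0.2765²/2)·2.7123) / 0.455370 = (-0.048449 + 0.291914) / 0.455370 = 0.534655
d₂ = d₁ − σ√T = 0.534655 − 0.455370 = 0.079285
e^{−rT} = 0.828421
N(d₁) = 0.703556,  N(d₂) = 0.531597
Call price V = S·N(d₁) − K·e^{−rT}·N(d₂) = 118.767244 − 78.032053 = 40.735190
φ(d₁) = (1/√(2π))·e^{−d₁²/2} = 0.345810
Γ = φ(d₁) / (S·σ·√T) = 0.004499

price = 40.735190
Γ = 0.004499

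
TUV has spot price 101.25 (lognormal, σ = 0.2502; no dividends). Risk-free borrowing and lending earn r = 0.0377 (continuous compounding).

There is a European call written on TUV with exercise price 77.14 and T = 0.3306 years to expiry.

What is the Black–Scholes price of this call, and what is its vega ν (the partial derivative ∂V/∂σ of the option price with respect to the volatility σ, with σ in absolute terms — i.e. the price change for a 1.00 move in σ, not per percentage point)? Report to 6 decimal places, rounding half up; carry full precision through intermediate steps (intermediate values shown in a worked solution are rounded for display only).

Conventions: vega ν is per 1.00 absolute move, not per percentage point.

σ√T = 0.2502·√0.3306 = 0.143860
d₁ = (ln(S/K) + (r+σ²/2)T) / (σ√T) = (ln(101.25/77.14) + (0.0377+0.2502²/2)·0.3306) / 0.143860 = (0.271971 + 0.022811) / 0.143860 = 2.049097
d₂ = d₁ − σ√T = 2.049097 − 0.143860 = 1.905237
e^{−rT} = 0.987614
N(d₁) = 0.979774,  N(d₂) = 0.971625
Call price V = S·N(d₁) − K·e^{−rT}·N(d₂) = 99.202084 − 74.022816 = 25.179268
φ(d₁) = (1/√(2π))·e^{−d₁²/2} = 0.048882
ν = S·φ(d₁)·√T = 2.845766

price = 25.179268
ν = 2.845766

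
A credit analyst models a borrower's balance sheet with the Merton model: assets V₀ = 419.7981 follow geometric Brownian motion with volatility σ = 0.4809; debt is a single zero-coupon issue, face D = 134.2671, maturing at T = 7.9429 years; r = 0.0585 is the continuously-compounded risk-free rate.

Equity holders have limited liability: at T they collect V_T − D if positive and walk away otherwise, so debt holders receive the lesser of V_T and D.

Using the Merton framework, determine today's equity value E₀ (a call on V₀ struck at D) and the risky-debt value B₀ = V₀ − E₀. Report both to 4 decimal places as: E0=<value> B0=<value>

With assets at 419.7981 and a single debt payment of 134.2671 at 7.9429 years:
d₁ = [ln(V₀/D) + (r + σ²/2)T] / (σ√T)
   = [ln(419.7981/134.2671) + (0.0585 + 0.5·0.4809²)·7.9429] / (0.4809·√7.9429)
   = [1.139943 + 1.383116] / 1.355328 = 1.861586
d₂ = d₁ − σ√T = 1.861586 − 1.355328 = 0.506258
N(d₁) = 0.968669,  N(d₂) = 0.693662,  e^(−rT) = 0.628349
E₀ = V₀·N(d₁) − D·e^(−rT)·N(d₂)
   = 419.7981·0.968669 − 134.2671·0.628349·0.693662 = 348.123594
B₀ = V₀ − E₀ = 419.7981 − 348.123594 = 71.674506

E0=348.1236 B0=71.6745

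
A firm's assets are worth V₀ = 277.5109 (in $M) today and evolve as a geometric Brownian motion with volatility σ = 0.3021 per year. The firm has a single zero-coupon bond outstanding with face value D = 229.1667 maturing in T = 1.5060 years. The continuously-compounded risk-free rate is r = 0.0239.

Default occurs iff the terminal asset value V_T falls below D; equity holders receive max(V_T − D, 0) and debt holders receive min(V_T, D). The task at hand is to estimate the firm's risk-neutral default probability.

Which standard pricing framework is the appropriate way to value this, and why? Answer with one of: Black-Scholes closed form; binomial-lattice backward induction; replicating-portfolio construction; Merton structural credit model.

Key observation: the data describe a firm's assets (V₀ = 277.5109, GBM) and a single zero-coupon debt of face 229.1667, so credit quantities follow from equity-as-call in the structural model.

framework: Merton structural credit model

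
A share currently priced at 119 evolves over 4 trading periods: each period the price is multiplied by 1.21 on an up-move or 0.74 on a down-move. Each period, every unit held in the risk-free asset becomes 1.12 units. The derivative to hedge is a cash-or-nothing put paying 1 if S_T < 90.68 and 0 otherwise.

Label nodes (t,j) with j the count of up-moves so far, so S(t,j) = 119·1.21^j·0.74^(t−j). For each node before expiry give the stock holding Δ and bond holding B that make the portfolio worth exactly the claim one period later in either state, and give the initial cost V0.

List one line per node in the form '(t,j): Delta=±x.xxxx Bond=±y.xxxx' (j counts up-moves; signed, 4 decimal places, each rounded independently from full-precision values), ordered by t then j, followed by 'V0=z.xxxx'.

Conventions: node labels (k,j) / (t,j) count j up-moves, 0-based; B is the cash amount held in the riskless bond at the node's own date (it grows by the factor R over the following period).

Under the risk-neutral measure, an up-move has probability p* = (R−d)/(u−d) = 0.8085 and values discount at R = 1.12.
Terminal payoffs: V(4,0)=1.0000, V(4,1)=1.0000, V(4,2)=0.0000, V(4,3)=0.0000, V(4,4)=0.0000
Node (3,0) S=48.2217: V=(p*·1.0000+(1−p*)·1.0000)/1.12=0.8929; Δ=(1.0000−1.0000)/(58.3482−35.6840)=0.0000; B=V−Δ·S=0.8929
Node (3,1) S=78.8489: V=(p*·0.0000+(1−p*)·1.0000)/1.12=0.1710; Δ=(0.0000−1.0000)/(95.4072−58.3482)=-0.0270; B=V−Δ·S=2.2986
Node (3,2) S=128.9286: V=(p*·0.0000+(1−p*)·0.0000)/1.12=0.0000; Δ=(0.0000−0.0000)/(156.0037−95.4072)=0.0000; B=V−Δ·S=0.0000
Node (3,3) S=210.8158: V=(p*·0.0000+(1−p*)·0.0000)/1.12=0.0000; Δ=(0.0000−0.0000)/(255.0871−156.0037)=0.0000; B=V−Δ·S=0.0000
Node (2,0) S=65.1644: V=(p*·0.1710+(1−p*)·0.8929)/1.12=0.2761; Δ=(0.1710−0.8929)/(78.8489−48.2217)=-0.0236; B=V−Δ·S=1.8120
Node (2,1) S=106.5526: V=(p*·0.0000+(1−p*)·0.1710)/1.12=0.0292; Δ=(0.0000−0.1710)/(128.9286−78.8489)=-0.0034; B=V−Δ·S=0.3930
Node (2,2) S=174.2279: V=(p*·0.0000+(1−p*)·0.0000)/1.12=0.0000; Δ=(0.0000−0.0000)/(210.8158−128.9286)=0.0000; B=V−Δ·S=0.0000
Node (1,0) S=88.0600: V=(p*·0.0292+(1−p*)·0.2761)/1.12=0.0683; Δ=(0.0292−0.2761)/(106.5526−65.1644)=-0.0060; B=V−Δ·S=0.5935
Node (1,1) S=143.9900: V=(p*·0.0000+(1−p*)·0.0292)/1.12=0.0050; Δ=(0.0000−0.0292)/(174.2279−106.5526)=-0.0004; B=V−Δ·S=0.0672
Node (0,0) S=119.0000: V=(p*·0.0050+(1−p*)·0.0683)/1.12=0.0153; Δ=(0.0050−0.0683)/(143.9900−88.0600)=-0.0011; B=V−Δ·S=0.1500
Verification: the root portfolio costs Δ(0,0)·S0 + B(0,0) = 0.0153, matching V0.

(0,0): Delta=-0.0011 Bond=0.1500
(1,0): Delta=-0.0060 Bond=0.5935
(1,1): Delta=-0.0004 Bond=0.0672
(2,0): Delta=-0.0236 Bond=1.8120
(2,1): Delta=-0.0034 Bond=0.3930
(2,2): Delta=0.0000 Bond=0.0000
(3,0): Delta=0.0000 Bond=0.8929
(3,1): Delta=-0.0270 Bond=2.2986
(3,2): Delta=0.0000 Bond=0.0000
(3,3): Delta=0.0000 Bond=0.0000
V0=0.0153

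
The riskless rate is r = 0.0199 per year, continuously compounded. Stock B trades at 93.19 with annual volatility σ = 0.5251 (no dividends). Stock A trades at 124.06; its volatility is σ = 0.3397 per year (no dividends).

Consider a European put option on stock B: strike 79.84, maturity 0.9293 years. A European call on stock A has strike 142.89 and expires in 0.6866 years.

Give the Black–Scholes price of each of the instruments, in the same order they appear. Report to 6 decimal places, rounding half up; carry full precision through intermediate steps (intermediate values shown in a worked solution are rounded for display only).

[stock B put K=79.84]
σ√T = 0.5251·√0.9293 = 0.506197
d₁ = (ln(S/K) + (r+σ²/2)T) / (σ√T) = (ln(93.19/79.84) + (0.0199+0.5251²/2)·0.9293) / 0.506197 = (0.154616 + 0.146611) / 0.506197 = 0.595078
d₂ = d₁ − σ√T = 0.595078 − 0.506197 = 0.088880
e^{−rT} = 0.981677
N(−d₁) = 0.275896,  N(−d₂) = 0.464589
price = K·e^{−rT}·N(−d₂) − S·N(−d₁) = 36.413097 − 25.710728 = 10.702369
[stock A call K=142.89]
σ√T = 0.3397·√0.6866 = 0.281480
d₁ = (ln(S/K) + (r+σ²/2)T) / (σ√T) = (ln(124.06/142.89) + (0.0199+0.3397²/2)·0.6866) / 0.281480 = (-0.141310 + 0.053279) / 0.281480 = -0.312743
d₂ = d₁ − σ√T = -0.312743 − 0.281480 = -0.594223
e^{−rT} = 0.986430
N(d₁) = 0.377238,  N(d₂) = 0.276181
price = S·N(d₁) − K·e^{−rT}·N(d₂) = 46.800127 − 38.928024 = 7.872103

price(stock B put K=79.84) = 10.702369
price(stock A call K=142.89) = 7.872103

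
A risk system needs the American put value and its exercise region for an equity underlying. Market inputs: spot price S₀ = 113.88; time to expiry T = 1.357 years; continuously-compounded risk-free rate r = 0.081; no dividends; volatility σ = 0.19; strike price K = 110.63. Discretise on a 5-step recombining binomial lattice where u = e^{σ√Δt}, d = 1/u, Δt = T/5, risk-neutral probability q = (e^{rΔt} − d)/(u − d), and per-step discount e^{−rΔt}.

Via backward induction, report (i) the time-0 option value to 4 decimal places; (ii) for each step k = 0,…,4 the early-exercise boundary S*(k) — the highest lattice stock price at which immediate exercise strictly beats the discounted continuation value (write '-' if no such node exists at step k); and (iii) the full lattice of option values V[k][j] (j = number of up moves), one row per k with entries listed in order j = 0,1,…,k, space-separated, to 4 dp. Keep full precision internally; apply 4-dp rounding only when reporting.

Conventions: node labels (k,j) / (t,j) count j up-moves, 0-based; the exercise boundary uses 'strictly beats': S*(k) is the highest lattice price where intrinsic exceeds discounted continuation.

Δt=0.27140, u=1.10405, d=0.90576, q=0.58737, disc=e^(-rΔt)=0.97826
k=5 terminal: V=max(K-S,0) → 41.2060 26.0077 7.4822 0.0000 0.0000 0.0000
k=4: j=0 S=76.6474 intr=33.9826 cont=31.5772 V=33.9826[EX]; j=1 S=93.4270 intr=17.2030 cont=14.7975 V=17.2030[EX]; j=2 S=113.8800 intr=0.0000 cont=3.0203 V=3.0203[hold]; j=3 S=138.8106 intr=0.0000 cont=0.0000 V=0.0000[hold]; j=4 S=169.1990 intr=0.0000 cont=0.0000 V=0.0000[hold]  S*(4)=93.4270
k=3: j=0 S=84.6223 intr=26.0077 cont=23.6022 V=26.0077[EX]; j=1 S=103.1478 intr=7.4822 cont=8.6796 V=8.6796[hold]; j=2 S=125.7289 intr=0.0000 cont=1.2192 V=1.2192[hold]; j=3 S=153.2534 intr=0.0000 cont=0.0000 V=0.0000[hold]  S*(3)=84.6223
k=2: j=0 S=93.4270 intr=17.2030 cont=15.4855 V=17.2030[EX]; j=1 S=113.8800 intr=0.0000 cont=4.2041 V=4.2041[hold]; j=2 S=138.8106 intr=0.0000 cont=0.4921 V=0.4921[hold]  S*(2)=93.4270
k=1: j=0 S=103.1478 intr=7.4822 cont=9.3599 V=9.3599[hold]; j=1 S=125.7289 intr=0.0000 cont=1.9798 V=1.9798[hold]  S*(1)=-
k=0: j=0 S=113.8800 intr=0.0000 cont=4.9158 V=4.9158[hold]  S*(0)=-

price = 4.9158
boundary = - - 93.4270 84.6223 93.4270
tree:
4.9158
9.3599 1.9798
17.2030 4.2041 0.4921
26.0077 8.6796 1.2192 0.0000
33.9826 17.2030 3.0203 0.0000 0.0000
41.2060 26.0077 7.4822 0.0000 0.0000 0.0000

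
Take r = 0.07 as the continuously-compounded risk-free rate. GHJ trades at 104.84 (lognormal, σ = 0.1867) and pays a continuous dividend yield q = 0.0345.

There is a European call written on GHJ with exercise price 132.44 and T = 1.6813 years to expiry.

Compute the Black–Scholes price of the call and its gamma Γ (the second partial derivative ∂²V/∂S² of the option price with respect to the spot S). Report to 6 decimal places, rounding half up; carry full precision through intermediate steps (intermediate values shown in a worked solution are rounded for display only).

price = 3.600579
Γ = 0.012406

σ√T = 0.1867·√1.6813 = 0.242084
d₁ = (ln(S/K) + (r−q+σ²/2)T) / (σ√T) = (ln(104.84/132.44) + (0.07−0.0345+0.1867²/2)·1.6813) / 0.242084 = (-0.233694 + 0.088989) / 0.242084 = -0.597749
d₂ = d₁ − σ√T = -0.597749 − 0.242084 = -0.839833
e^{−rT} = 0.888971
e^{−qT} = 0.943645
N(d₁) = 0.275004,  N(d₂) = 0.200501
Call price V = S·e^{−qT}·N(d₁) − K·e^{−rT}·N(d₂) = 27.206608 − 23.606029 = 3.600579
φ(d₁) = (1/√(2π))·e^{−d₁²/2} = 0.333674
Γ = e^{−qT}·φ(d₁) / (S·σ·√T) = 0.012406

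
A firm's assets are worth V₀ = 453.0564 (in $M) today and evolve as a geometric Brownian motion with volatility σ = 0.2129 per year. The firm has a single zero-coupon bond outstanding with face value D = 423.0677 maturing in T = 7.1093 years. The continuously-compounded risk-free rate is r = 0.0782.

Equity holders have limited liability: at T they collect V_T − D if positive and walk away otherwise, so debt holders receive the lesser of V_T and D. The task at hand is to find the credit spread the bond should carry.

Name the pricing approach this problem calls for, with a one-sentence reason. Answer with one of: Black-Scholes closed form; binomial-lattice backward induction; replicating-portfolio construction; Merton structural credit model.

Key observation: a levered firm with one bullet debt due at 7.1093 years is the canonical structural-credit setup: equity is a call on the firm's assets struck at the face value.

framework: Merton structural credit model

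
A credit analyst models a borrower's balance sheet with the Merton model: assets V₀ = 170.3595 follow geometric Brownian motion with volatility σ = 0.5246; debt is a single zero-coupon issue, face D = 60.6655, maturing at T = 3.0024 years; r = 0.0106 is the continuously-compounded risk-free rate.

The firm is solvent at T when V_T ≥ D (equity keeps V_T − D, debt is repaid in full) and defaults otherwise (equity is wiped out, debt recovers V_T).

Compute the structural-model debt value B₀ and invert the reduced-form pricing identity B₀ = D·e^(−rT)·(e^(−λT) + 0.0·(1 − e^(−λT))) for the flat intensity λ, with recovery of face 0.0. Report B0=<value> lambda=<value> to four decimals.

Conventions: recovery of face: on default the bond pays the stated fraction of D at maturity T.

Apply the equity-as-call identities (strike 60.6655, horizon 3.0024 years):
d₁ = [ln(V₀/D) + (r + σ²/2)T] / (σ√T)
   = [ln(170.3595/60.6655) + (0.0106 + 0.5·0.5246²)·3.0024] / (0.5246·√3.0024)
   = [1.032536 + 0.444963] / 0.908997 = 1.625417
d₂ = d₁ − σ√T = 1.625417 − 0.908997 = 0.716419
N(d₁) = 0.947963,  N(d₂) = 0.763134,  e^(−rT) = 0.968676
E₀ = V₀·N(d₁) − D·e^(−rT)·N(d₂)
   = 170.3595·0.947963 − 60.6655·0.968676·0.763134 = 116.648814
B₀ = V₀ − E₀ = 170.3595 − 116.648814 = 53.710686
e^(−λT) = (B₀·e^(rT)/D − 0)/(1 − 0) = (53.7107·1.032337/60.6655 − 0)/1 = 0.91398832
λ = −ln(0.91398832)/3.0024 = 0.029955

B0=53.7107 lambda=0.0300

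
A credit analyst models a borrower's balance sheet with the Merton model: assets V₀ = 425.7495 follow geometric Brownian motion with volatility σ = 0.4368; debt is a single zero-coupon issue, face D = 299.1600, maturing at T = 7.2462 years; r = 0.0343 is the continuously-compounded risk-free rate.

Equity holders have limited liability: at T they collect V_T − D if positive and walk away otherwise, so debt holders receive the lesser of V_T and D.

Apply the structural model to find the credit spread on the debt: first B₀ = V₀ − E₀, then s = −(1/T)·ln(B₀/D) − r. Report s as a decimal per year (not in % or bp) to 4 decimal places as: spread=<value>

spread=0.0458

With assets at 425.7495 and a single debt payment of 299.1600 at 7.2462 years:
d₁ = [ln(V₀/D) + (r + σ²/2)T] / (σ√T)
   = [ln(425.7495/299.1600) + (0.0343 + 0.5·0.4368²)·7.2462] / (0.4368·√7.2462)
   = [0.352873 + 0.939811] / 1.175812 = 1.099397
d₂ = d₁ − σ√T = 1.099397 − 1.175812 = -0.076415
N(d₁) = 0.864203,  N(d₂) = 0.469545,  e^(−rT) = 0.779935
E₀ = V₀·N(d₁) − D·e^(−rT)·N(d₂)
   = 425.7495·0.864203 − 299.1600·0.779935·0.469545 = 258.377137
B₀ = V₀ − E₀ = 425.7495 − 258.377137 = 167.372363
spread = −(1/T)·ln(B₀/D) − r = −(1/7.2462)·ln(167.372363/299.1600) − 0.0343 = 0.04584649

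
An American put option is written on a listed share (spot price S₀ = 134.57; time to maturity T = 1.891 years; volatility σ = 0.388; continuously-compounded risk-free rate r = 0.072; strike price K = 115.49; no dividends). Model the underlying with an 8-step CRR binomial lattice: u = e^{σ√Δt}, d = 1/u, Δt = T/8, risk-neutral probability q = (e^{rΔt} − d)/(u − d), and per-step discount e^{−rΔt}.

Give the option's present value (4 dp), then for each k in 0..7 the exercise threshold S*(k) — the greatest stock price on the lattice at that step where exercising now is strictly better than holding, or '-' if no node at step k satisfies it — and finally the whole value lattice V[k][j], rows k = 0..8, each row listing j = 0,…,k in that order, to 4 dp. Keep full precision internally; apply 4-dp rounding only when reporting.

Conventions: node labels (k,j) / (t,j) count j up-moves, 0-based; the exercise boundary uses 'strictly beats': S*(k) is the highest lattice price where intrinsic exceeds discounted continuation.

price = 12.7890
boundary = - - - 76.4140 63.2773 76.4140 63.2773 76.4140
tree:
12.7890
19.1436 6.8293
27.8235 11.0607 2.8028
39.0760 17.4486 5.0080 0.6782
52.2127 26.6456 8.7865 1.3748 0.0000
63.0910 39.0760 15.0438 2.7868 0.0000 0.0000
72.0992 52.2127 24.8859 5.6491 0.0000 0.0000 0.0000
79.5587 63.0910 39.0760 11.4511 0.0000 0.0000 0.0000 0.0000
85.7358 72.0992 52.2127 23.2120 0.0000 0.0000 0.0000 0.0000 0.0000

Δt=0.23638, u=1.20761, d=0.82809, q=0.49821, disc=e^(-rΔt)=0.98313
k=8 terminal: V=max(K-S,0) → 85.7358 72.0992 52.2127 23.2120 0.0000 0.0000 0.0000 0.0000 0.0000
k=7: j=0 S=35.9313 intr=79.5587 cont=77.6098 V=79.5587[EX]; j=1 S=52.3990 intr=63.0910 cont=61.1421 V=63.0910[EX]; j=2 S=76.4140 intr=39.0760 cont=37.1271 V=39.0760[EX]; j=3 S=111.4354 intr=4.0546 cont=11.4511 V=11.4511[hold]; j=4 S=162.5075 intr=0.0000 cont=0.0000 V=0.0000[hold]; j=5 S=236.9864 intr=0.0000 cont=0.0000 V=0.0000[hold]; j=6 S=345.5999 intr=0.0000 cont=0.0000 V=0.0000[hold]; j=7 S=503.9921 intr=0.0000 cont=0.0000 V=0.0000[hold]  S*(7)=76.4140
k=6: j=0 S=43.3908 intr=72.0992 cont=70.1503 V=72.0992[EX]; j=1 S=63.2773 intr=52.2127 cont=50.2638 V=52.2127[EX]; j=2 S=92.2780 intr=23.2120 cont=24.8859 V=24.8859[hold]; j=3 S=134.5700 intr=0.0000 cont=5.6491 V=5.6491[hold]; j=4 S=196.2449 intr=0.0000 cont=0.0000 V=0.0000[hold]; j=5 S=286.1861 intr=0.0000 cont=0.0000 V=0.0000[hold]; j=6 S=417.3483 intr=0.0000 cont=0.0000 V=0.0000[hold]  S*(6)=63.2773
k=5: j=0 S=52.3990 intr=63.0910 cont=61.1421 V=63.0910[EX]; j=1 S=76.4140 intr=39.0760 cont=37.9470 V=39.0760[EX]; j=2 S=111.4354 intr=4.0546 cont=15.0438 V=15.0438[hold]; j=3 S=162.5075 intr=0.0000 cont=2.7868 V=2.7868[hold]; j=4 S=236.9864 intr=0.0000 cont=0.0000 V=0.0000[hold]; j=5 S=345.5999 intr=0.0000 cont=0.0000 V=0.0000[hold]  S*(5)=76.4140
k=4: j=0 S=63.2773 intr=52.2127 cont=50.2638 V=52.2127[EX]; j=1 S=92.2780 intr=23.2120 cont=26.6456 V=26.6456[hold]; j=2 S=134.5700 intr=0.0000 cont=8.7865 V=8.7865[hold]; j=3 S=196.2449 intr=0.0000 cont=1.3748 V=1.3748[hold]; j=4 S=286.1861 intr=0.0000 cont=0.0000 V=0.0000[hold]  S*(4)=63.2773
k=3: j=0 S=76.4140 intr=39.0760 cont=38.8089 V=39.0760[EX]; j=1 S=111.4354 intr=4.0546 cont=17.4486 V=17.4486[hold]; j=2 S=162.5075 intr=0.0000 cont=5.0080 V=5.0080[hold]; j=3 S=236.9864 intr=0.0000 cont=0.6782 V=0.6782[hold]  S*(3)=76.4140
k=2: j=0 S=92.2780 intr=23.2120 cont=27.8235 V=27.8235[hold]; j=1 S=134.5700 intr=0.0000 cont=11.0607 V=11.0607[hold]; j=2 S=196.2449 intr=0.0000 cont=2.8028 V=2.8028[hold]  S*(2)=-
k=1: j=0 S=111.4354 intr=4.0546 cont=19.1436 V=19.1436[hold]; j=1 S=162.5075 intr=0.0000 cont=6.8293 V=6.8293[hold]  S*(1)=-
k=0: j=0 S=134.5700 intr=0.0000 cont=12.7890 V=12.7890[hold]  S*(0)=-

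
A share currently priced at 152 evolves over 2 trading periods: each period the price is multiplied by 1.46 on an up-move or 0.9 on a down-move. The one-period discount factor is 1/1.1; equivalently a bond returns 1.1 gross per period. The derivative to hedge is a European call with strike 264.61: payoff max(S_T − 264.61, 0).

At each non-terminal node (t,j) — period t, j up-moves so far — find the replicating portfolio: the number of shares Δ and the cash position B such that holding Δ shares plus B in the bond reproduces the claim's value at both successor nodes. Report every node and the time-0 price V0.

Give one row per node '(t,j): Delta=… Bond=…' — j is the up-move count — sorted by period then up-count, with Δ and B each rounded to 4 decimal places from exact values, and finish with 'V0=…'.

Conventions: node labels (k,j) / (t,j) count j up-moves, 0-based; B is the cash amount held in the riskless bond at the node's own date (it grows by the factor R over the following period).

(0,0): Delta=0.2265 Bond=-28.1740
(1,0): Delta=0.0000 Bond=0.0000
(1,1): Delta=0.4779 Bond=-86.7758
V0=6.2609

Since d<R<u, set p* = (R−d)/(u−d) = 0.3571; price each node as the discounted p*-expectation of its children.
Payoffs at expiry: V(2,0)=0.0000, V(2,1)=0.0000, V(2,2)=59.3932
  t=1,j=0: stock 136.8000 → up 199.7280 (V=0.0000), down 123.1200 (V=0.0000). Price 0.0000; hedge Δ=0.0000, bond B=0.0000.
  t=1,j=1: stock 221.9200 → up 324.0032 (V=59.3932), down 199.7280 (V=0.0000). Price 19.2835; hedge Δ=0.4779, bond B=-86.7758.
  t=0,j=0: stock 152.0000 → up 221.9200 (V=19.2835), down 136.8000 (V=0.0000). Price 6.2609; hedge Δ=0.2265, bond B=-28.1740.
As a check, the time-0 holding Δ(0,0)·S0 + B(0,0) comes to 6.2609 — exactly V0.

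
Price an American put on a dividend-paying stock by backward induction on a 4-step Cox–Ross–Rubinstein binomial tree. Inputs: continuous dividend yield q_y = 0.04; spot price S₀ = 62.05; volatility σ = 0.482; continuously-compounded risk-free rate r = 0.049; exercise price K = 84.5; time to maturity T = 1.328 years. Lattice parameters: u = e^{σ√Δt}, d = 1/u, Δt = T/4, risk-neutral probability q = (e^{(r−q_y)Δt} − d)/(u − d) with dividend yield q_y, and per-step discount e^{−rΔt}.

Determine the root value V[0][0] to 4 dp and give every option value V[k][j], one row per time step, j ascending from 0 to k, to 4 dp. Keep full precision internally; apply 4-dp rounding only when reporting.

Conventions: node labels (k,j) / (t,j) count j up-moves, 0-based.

price = 28.7564
tree:
28.7564
38.3373 17.4604
48.8949 26.1395 6.9046
57.5290 37.4968 12.4502 0.0000
64.0693 48.8949 22.4500 0.0000 0.0000

Δt=0.33200  u=1.32012  d=0.75750  q=0.43633  discount=0.98386
step 4 (expiry): payoffs max(K−S,0) = 64.0693 48.8949 22.4500 0.0000 0.0000
k=3: (k=3,j=0): S=26.9710, K−S=57.5290, hold=56.5213 ⇒ V=57.5290 exercise | (k=3,j=1): S=47.0032, K−S=37.4968, hold=36.7534 ⇒ V=37.4968 exercise | (k=3,j=2): S=81.9137, K−S=2.5863, hold=12.4502 ⇒ V=12.4502 continue | (k=3,j=3): S=142.7533, K−S=0.0000, hold=0.0000 ⇒ V=0.0000 continue
k=2: (k=2,j=0): S=35.6051, K−S=48.8949, hold=48.0011 ⇒ V=48.8949 exercise | (k=2,j=1): S=62.0500, K−S=22.4500, hold=26.1395 ⇒ V=26.1395 continue | (k=2,j=2): S=108.1362, K−S=0.0000, hold=6.9046 ⇒ V=6.9046 continue
k=1: (k=1,j=0): S=47.0032, K−S=37.4968, hold=38.3373 ⇒ V=38.3373 continue | (k=1,j=1): S=81.9137, K−S=2.5863, hold=17.4604 ⇒ V=17.4604 continue
k=0: (k=0,j=0): S=62.0500, K−S=22.4500, hold=28.7564 ⇒ V=28.7564 continue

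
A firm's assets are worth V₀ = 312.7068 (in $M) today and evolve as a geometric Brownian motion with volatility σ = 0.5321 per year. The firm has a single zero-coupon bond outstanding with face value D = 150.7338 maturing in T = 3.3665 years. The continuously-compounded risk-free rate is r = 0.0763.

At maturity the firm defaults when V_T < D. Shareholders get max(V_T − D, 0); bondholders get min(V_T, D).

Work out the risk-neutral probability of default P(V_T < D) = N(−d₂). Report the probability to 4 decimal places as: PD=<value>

Work the structural quantities from V₀ = 312.7068 against face 150.7338:
d₁ = [ln(V₀/D) + (r + σ²/2)T] / (σ√T)
   = [ln(312.7068/150.7338) + (0.0763 + 0.5·0.5321²)·3.3665] / (0.5321·√3.3665)
   = [0.729751 + 0.733443] / 0.976298 = 1.498716
d₂ = d₁ − σ√T = 1.498716 − 0.976298 = 0.522417
risk-neutral PD = N(−d₂) = N(-0.522417) = 0.300690

PD=0.3007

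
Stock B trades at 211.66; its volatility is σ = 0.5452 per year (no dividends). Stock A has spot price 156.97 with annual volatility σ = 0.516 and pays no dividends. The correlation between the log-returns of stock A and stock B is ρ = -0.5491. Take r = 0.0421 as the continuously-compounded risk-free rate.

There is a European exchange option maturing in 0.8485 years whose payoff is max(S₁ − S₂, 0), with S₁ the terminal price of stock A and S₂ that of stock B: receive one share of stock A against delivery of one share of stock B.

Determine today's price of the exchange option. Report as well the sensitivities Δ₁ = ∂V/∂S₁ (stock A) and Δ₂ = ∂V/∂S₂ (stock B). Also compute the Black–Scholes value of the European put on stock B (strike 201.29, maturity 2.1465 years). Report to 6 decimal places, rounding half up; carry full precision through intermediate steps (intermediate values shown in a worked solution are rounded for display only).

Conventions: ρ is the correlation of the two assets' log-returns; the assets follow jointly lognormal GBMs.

exchange price = 37.436546
Δ1 = 0.532981
Δ2 = -0.218395
price(stock B put K=201.29) = 48.404756

σ_eff = √(σ₁² + σ₂² − 2ρσ₁σ₂) = √(0.516² + 0.5452² − 2·-0.5491·0.516·0.5452) = 0.934049
d₁ = (ln(S₁/S₂) + (q₂ − q₁ + σ_eff²/2)T) / (σ_eff√T) = (ln(156.97/211.66) + (0.0 − 0.0 + 0.436224)·0.8485) / 0.860391 = 0.082764
d₂ = d₁ − σ_eff√T = 0.082764 − 0.860391 = -0.777626
N(d₁) = 0.532981,  N(d₂) = 0.218395
V = S₁·e^{−q₁T}·N(d₁) − S₂·e^{−q₂T}·N(d₂) = 83.661952 − 46.225406 = 37.436546
Δ₁ = e^{−q₁T}·N(d₁) = 0.532981;  Δ₂ = −e^{−q₂T}·N(d₂) = -0.218395
[vanilla: stock B put K=201.29]
σ√T = 0.5452·√2.1465 = 0.798769
d₁ = (ln(S/K) + (r+σ²/2)T) / (σ√T) = (ln(211.66/201.29) + (0.0421+0.5452²/2)·2.1465) / 0.798769 = (0.050235 + 0.409384) / 0.798769 = 0.575408
d₂ = d₁ − σ√T = 0.575408 − 0.798769 = -0.223361
e^{−rT} = 0.913595
N(−d₁) = 0.282508,  N(−d₂) = 0.588373
price = K·e^{−rT}·N(−d₂) − S·N(−d₁) = 108.200324 − 59.795567 = 48.404756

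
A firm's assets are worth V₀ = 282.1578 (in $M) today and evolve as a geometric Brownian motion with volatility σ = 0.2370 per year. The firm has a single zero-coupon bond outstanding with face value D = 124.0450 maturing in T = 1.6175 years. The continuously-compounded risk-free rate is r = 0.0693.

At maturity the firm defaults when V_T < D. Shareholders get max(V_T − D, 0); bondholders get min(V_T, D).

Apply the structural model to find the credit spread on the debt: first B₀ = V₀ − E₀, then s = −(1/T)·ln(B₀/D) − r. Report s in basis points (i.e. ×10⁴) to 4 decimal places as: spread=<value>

spread=0.7912

Equity is a call on the firm's assets struck at D = 124.0450:
d₁ = [ln(V₀/D) + (r + σ²/2)T] / (σ√T)
   = [ln(282.1578/124.0450) + (0.0693 + 0.5·0.2370²)·1.6175] / (0.2370·√1.6175)
   = [0.821822 + 0.157519] / 0.301419 = 3.249104
d₂ = d₁ − σ√T = 3.249104 − 0.301419 = 2.947686
N(d₁) = 0.999421,  N(d₂) = 0.998399,  e^(−rT) = 0.893961
E₀ = V₀·N(d₁) − D·e^(−rT)·N(d₂)
   = 282.1578·0.999421 − 124.0450·0.893961·0.998399 = 171.280557
B₀ = V₀ − E₀ = 282.1578 − 171.280557 = 110.877243
spread = −(1/T)·ln(B₀/D) − r = −(1/1.6175)·ln(110.877243/124.0450) − 0.0693 = 0.00007912
in basis points: 0.00007912 × 10⁴ = 0.7912 bp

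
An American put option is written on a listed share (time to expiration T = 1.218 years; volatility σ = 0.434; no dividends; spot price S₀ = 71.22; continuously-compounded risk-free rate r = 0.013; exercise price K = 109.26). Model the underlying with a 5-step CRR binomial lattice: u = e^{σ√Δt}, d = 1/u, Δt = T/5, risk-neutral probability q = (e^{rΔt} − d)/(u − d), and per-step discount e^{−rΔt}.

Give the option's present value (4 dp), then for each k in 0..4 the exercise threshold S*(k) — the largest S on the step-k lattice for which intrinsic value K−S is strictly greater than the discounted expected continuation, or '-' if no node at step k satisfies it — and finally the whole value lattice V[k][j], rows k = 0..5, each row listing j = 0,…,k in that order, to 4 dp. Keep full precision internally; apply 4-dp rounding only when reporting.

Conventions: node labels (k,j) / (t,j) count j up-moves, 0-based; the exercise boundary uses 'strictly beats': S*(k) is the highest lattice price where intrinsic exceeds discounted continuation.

Δt=0.24360, u=1.23888, d=0.80718, q=0.45400, disc=e^(-rΔt)=0.99684
k=5 terminal: V=max(K-S,0) → 84.8559 71.8042 51.7724 21.0273 0.0000 0.0000
k=4: j=0 S=30.2337 intr=79.0263 cont=78.6809 V=79.0263[EX]; j=1 S=46.4030 intr=62.8570 cont=62.5115 V=62.8570[EX]; j=2 S=71.2200 intr=38.0400 cont=37.6945 V=38.0400[EX]; j=3 S=109.3094 intr=0.0000 cont=11.4446 V=11.4446[hold]; j=4 S=167.7695 intr=0.0000 cont=0.0000 V=0.0000[hold]  S*(4)=71.2200
k=3: j=0 S=37.4558 intr=71.8042 cont=71.4588 V=71.8042[EX]; j=1 S=57.4876 intr=51.7724 cont=51.4269 V=51.7724[EX]; j=2 S=88.2327 intr=21.0273 cont=25.8836 V=25.8836[hold]; j=3 S=135.4208 intr=0.0000 cont=6.2290 V=6.2290[hold]  S*(3)=57.4876
k=2: j=0 S=46.4030 intr=62.8570 cont=62.5115 V=62.8570[EX]; j=1 S=71.2200 intr=38.0400 cont=39.8923 V=39.8923[hold]; j=2 S=109.3094 intr=0.0000 cont=16.9068 V=16.9068[hold]  S*(2)=46.4030
k=1: j=0 S=57.4876 intr=51.7724 cont=52.2652 V=52.2652[hold]; j=1 S=88.2327 intr=21.0273 cont=29.3637 V=29.3637[hold]  S*(1)=-
k=0: j=0 S=71.2200 intr=38.0400 cont=41.7356 V=41.7356[hold]  S*(0)=-

price = 41.7356
boundary = - - 46.4030 57.4876 71.2200
tree:
41.7356
52.2652 29.3637
62.8570 39.8923 16.9068
71.8042 51.7724 25.8836 6.2290
79.0263 62.8570 38.0400 11.4446 0.0000
84.8559 71.8042 51.7724 21.0273 0.0000 0.0000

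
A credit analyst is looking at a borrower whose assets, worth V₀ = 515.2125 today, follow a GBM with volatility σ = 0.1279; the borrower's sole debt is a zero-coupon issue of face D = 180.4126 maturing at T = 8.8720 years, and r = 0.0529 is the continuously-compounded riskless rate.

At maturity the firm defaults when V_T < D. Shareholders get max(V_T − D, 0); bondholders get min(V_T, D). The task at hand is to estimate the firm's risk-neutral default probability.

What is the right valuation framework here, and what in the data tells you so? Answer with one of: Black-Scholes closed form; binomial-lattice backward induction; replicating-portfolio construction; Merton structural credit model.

framework: Merton structural credit model

Key observation: the asked-for credit quantity lives on the firm's capital structure — asset value, asset volatility, debt face 180.4126 — which is the structural model's domain.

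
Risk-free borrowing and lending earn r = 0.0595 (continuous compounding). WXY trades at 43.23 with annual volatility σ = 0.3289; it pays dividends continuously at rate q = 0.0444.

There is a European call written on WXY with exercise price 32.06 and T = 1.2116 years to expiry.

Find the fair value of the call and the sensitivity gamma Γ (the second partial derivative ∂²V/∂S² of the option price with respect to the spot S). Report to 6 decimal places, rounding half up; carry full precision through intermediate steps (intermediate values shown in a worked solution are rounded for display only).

price = 12.449957
Γ = 0.013813

σ√T = 0.3289·√1.2116 = 0.362029
d₁ = (ln(S/K) + (r−q+σ²/2)T) / (σ√T) = (ln(43.23/32.06) + (0.0595−0.0444+0.3289²/2)·1.2116) / 0.362029 = (0.298926 + 0.083828) / 0.362029 = 1.057244
d₂ = d₁ − σ√T = 1.057244 − 0.362029 = 0.695215
e^{−rT} = 0.930447
e^{−qT} = 0.947626
N(d₁) = 0.854800,  N(d₂) = 0.756540
Call price V = S·e^{−qT}·N(d₁) − K·e^{−rT}·N(d₂) = 35.017637 − 22.567680 = 12.449957
φ(d₁) = (1/√(2π))·e^{−d₁²/2} = 0.228134
Γ = e^{−qT}·φ(d₁) / (S·σ·√T) = 0.013813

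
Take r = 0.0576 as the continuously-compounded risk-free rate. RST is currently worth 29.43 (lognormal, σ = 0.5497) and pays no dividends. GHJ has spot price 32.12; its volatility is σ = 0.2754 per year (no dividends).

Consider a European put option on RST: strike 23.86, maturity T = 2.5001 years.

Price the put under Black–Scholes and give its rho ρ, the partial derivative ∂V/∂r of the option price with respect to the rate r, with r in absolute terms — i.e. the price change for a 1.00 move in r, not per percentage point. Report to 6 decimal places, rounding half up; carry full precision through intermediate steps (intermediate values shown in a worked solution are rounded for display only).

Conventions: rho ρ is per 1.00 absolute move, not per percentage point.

price = 4.671008
ρ = -26.392789

σ√T = 0.5497·√2.5001 = 0.869169
d₁ = (ln(S/K) + (r+σ²/2)T) / (σ√T) = (ln(29.43/23.86) + (0.0576+0.5497²/2)·2.5001) / 0.869169 = (0.209811 + 0.521733) / 0.869169 = 0.841659
d₂ = d₁ − σ√T = 0.841659 − 0.869169 = -0.027510
e^{−rT} = 0.865883
N(−d₁) = 0.199989,  N(−d₂) = 0.510974
Put price V = K·e^{−rT}·N(−d₂) − S·N(−d₁) = 10.556693 − 5.885685 = 4.671008
ρ = −K·T·e^{−rT}·N(−d₂) = -26.392789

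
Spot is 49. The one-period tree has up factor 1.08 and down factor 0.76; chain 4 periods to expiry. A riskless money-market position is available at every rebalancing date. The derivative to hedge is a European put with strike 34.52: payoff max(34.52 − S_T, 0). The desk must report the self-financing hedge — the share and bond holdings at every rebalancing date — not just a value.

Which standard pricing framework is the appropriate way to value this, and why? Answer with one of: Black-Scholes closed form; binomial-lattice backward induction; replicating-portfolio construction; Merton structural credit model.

framework: replicating-portfolio construction

Key observation: the mandate to exhibit the hedge at every date and state singles out the replicating-portfolio construction on the 4-period tree with factors 1.08 and 0.76 from 49.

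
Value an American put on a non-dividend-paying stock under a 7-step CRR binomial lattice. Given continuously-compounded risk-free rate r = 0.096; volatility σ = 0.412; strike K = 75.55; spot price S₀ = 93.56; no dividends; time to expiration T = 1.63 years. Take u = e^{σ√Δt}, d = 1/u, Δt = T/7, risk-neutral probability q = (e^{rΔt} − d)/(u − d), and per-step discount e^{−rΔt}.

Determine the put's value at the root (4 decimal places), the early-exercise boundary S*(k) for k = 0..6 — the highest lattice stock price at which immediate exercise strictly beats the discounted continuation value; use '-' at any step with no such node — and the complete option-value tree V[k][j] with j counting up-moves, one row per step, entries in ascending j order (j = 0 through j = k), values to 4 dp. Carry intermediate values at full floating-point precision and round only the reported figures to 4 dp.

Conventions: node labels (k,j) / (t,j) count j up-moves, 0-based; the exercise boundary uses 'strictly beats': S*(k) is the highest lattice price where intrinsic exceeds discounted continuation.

Δt=0.23286  u=1.21995  d=0.81970  q=0.50694  discount=0.97789
step 7 (expiry): payoffs max(K−S,0) = 52.2857 40.9261 24.0198 0.0000 0.0000 0.0000 0.0000 0.0000
step 6: (k=6,j=0): S=28.3814, K−S=47.1686, hold=45.4985 ⇒ V=47.1686 exercise | (k=6,j=1): S=42.2395, K−S=33.3105, hold=31.6404 ⇒ V=33.3105 exercise | (k=6,j=2): S=62.8644, K−S=12.6856, hold=11.5814 ⇒ V=12.6856 exercise | (k=6,j=3): S=93.5600, K−S=0.0000, hold=0.0000 ⇒ V=0.0000 continue | (k=6,j=4): S=139.2438, K−S=0.0000, hold=0.0000 ⇒ V=0.0000 continue | (k=6,j=5): S=207.2343, K−S=0.0000, hold=0.0000 ⇒ V=0.0000 continue | (k=6,j=6): S=308.4233, K−S=0.0000, hold=0.0000 ⇒ V=0.0000 continue  boundary S*=62.8644
step 5: (k=5,j=0): S=34.6239, K−S=40.9261, hold=39.2560 ⇒ V=40.9261 exercise | (k=5,j=1): S=51.5302, K−S=24.0198, hold=22.3497 ⇒ V=24.0198 exercise | (k=5,j=2): S=76.6915, K−S=0.0000, hold=6.1165 ⇒ V=6.1165 continue | (k=5,j=3): S=114.1387, K−S=0.0000, hold=0.0000 ⇒ V=0.0000 continue | (k=5,j=4): S=169.8708, K−S=0.0000, hold=0.0000 ⇒ V=0.0000 continue | (k=5,j=5): S=252.8159, K−S=0.0000, hold=0.0000 ⇒ V=0.0000 continue  boundary S*=51.5302
step 4: (k=4,j=0): S=42.2395, K−S=33.3105, hold=31.6404 ⇒ V=33.3105 exercise | (k=4,j=1): S=62.8644, K−S=12.6856, hold=14.6136 ⇒ V=14.6136 continue | (k=4,j=2): S=93.5600, K−S=0.0000, hold=2.9491 ⇒ V=2.9491 continue | (k=4,j=3): S=139.2438, K−S=0.0000, hold=0.0000 ⇒ V=0.0000 continue | (k=4,j=4): S=207.2343, K−S=0.0000, hold=0.0000 ⇒ V=0.0000 continue  boundary S*=42.2395
step 3: (k=3,j=0): S=51.5302, K−S=24.0198, hold=23.3054 ⇒ V=24.0198 exercise | (k=3,j=1): S=76.6915, K−S=0.0000, hold=8.5081 ⇒ V=8.5081 continue | (k=3,j=2): S=114.1387, K−S=0.0000, hold=1.4220 ⇒ V=1.4220 continue | (k=3,j=3): S=169.8708, K−S=0.0000, hold=0.0000 ⇒ V=0.0000 continue  boundary S*=51.5302
step 2: (k=2,j=0): S=62.8644, K−S=12.6856, hold=15.7991 ⇒ V=15.7991 continue | (k=2,j=1): S=93.5600, K−S=0.0000, hold=4.8072 ⇒ V=4.8072 continue | (k=2,j=2): S=139.2438, K−S=0.0000, hold=0.6856 ⇒ V=0.6856 continue  boundary S*=-
step 1: (k=1,j=0): S=76.6915, K−S=0.0000, hold=10.0008 ⇒ V=10.0008 continue | (k=1,j=1): S=114.1387, K−S=0.0000, hold=2.6577 ⇒ V=2.6577 continue  boundary S*=-
step 0: (k=0,j=0): S=93.5600, K−S=0.0000, hold=6.1395 ⇒ V=6.1395 continue  boundary S*=-

price = 6.1395
boundary = - - - 51.5302 42.2395 51.5302 62.8644
tree:
6.1395
10.0008 2.6577
15.7991 4.8072 0.6856
24.0198 8.5081 1.4220 0.0000
33.3105 14.6136 2.9491 0.0000 0.0000
40.9261 24.0198 6.1165 0.0000 0.0000 0.0000
47.1686 33.3105 12.6856 0.0000 0.0000 0.0000 0.0000
52.2857 40.9261 24.0198 0.0000 0.0000 0.0000 0.0000 0.0000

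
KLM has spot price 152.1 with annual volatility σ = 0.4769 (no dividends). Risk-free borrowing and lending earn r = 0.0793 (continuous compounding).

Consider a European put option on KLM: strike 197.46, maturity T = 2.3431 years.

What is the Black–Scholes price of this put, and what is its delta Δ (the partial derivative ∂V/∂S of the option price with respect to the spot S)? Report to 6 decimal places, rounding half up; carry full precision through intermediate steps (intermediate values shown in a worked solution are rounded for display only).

σ√T = 0.4769·√2.3431 = 0.730000
d₁ = (ln(S/K) + (r+σ²/2)T) / (σ√T) = (ln(152.1/197.46) + (0.0793+0.4769²/2)·2.3431) / 0.730000 = (-0.260998 + 0.452258) / 0.730000 = 0.262000
d₂ = d₁ − σ√T = 0.262000 − 0.730000 = -0.468000
e^{−rT} = 0.830433
N(−d₁) = 0.396661,  N(−d₂) = 0.680108
Put price V = K·e^{−rT}·N(−d₂) − S·N(−d₁) = 111.522243 − 60.332104 = 51.190139
Δ = −N(−d₁) = -0.396661

price = 51.190139
Δ = -0.396661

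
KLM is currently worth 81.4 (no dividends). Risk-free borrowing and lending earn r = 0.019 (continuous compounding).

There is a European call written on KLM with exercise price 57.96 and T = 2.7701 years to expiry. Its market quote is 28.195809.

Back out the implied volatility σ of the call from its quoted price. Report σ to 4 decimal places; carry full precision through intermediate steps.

At σ = 0.2210 the Black–Scholes value reproduces the quote:
σ√T = 0.221·√2.7701 = 0.367824
d₁ = (ln(S/K) + (r+σ²/2)T) / (σ√T) = (ln(81.4/57.96) + (0.019+0.221²/2)·2.7701) / 0.367824 = (0.339622 + 0.120279) / 0.367824 = 1.250330
d₂ = d₁ − σ√T = 1.250330 − 0.367824 = 0.882506
e^{−rT} = 0.948729
N(d₁) = 0.894410,  N(d₂) = 0.811248
V = S·N(d₁) − K·e^{−rT}·N(d₂) = 72.805013 − 44.609204 = 28.195809 (equal to the quote); since ∂V/∂σ > 0 for all σ, the implied volatility is unique

sigma = 0.2210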